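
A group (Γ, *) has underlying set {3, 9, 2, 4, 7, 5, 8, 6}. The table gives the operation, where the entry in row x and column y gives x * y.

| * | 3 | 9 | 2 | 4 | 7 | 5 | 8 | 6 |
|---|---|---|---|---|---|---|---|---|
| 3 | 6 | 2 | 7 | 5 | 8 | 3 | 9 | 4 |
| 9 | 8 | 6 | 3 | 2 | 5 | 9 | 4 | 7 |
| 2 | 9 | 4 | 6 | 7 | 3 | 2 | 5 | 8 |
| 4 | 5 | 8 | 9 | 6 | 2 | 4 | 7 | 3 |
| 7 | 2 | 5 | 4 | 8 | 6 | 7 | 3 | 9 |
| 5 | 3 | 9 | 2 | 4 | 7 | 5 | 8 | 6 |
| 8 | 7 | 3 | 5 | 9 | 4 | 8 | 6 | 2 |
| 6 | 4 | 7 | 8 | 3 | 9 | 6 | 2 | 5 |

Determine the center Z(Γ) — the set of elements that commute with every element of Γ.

{5, 6}

An element z is central iff its row equals its column in the table.
For 4: 4 * 2 = 9 ≠ 7 = 2 * 4, so 4 ∉ Z.
Checking each element this way leaves Z(Γ) = {5, 6}.
(Structurally, Γ here is isomorphic to the quaternion group Q_8.)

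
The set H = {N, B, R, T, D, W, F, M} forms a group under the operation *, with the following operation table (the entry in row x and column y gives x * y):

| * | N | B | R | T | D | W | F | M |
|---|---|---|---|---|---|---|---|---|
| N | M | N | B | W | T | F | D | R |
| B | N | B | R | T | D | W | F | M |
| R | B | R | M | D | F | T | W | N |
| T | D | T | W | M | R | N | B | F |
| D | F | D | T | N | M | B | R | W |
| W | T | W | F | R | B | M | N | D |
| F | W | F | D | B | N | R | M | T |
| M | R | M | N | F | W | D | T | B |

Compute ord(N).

4

The identity element is B (its row matches the header).
N^1 = N
N^2 = N * N = M
N^3 = M * N = R
N^4 = R * N = B
The first power of N equal to the identity is N^4, so ord(N) = 4.
(Structurally, H here is isomorphic to the quaternion group Q_8.)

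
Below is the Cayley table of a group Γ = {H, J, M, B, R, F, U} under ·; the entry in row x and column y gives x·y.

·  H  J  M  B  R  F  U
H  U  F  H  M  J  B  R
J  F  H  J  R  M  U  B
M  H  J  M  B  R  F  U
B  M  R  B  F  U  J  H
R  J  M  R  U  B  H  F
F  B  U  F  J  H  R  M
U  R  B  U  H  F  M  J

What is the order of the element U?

The identity element is M (its row matches the header).
U^1 = U
U^2 = U·U = J
U^3 = J·U = B
U^4 = B·U = H
U^5 = H·U = R
U^6 = R·U = F
U^7 = F·U = M
The first power of U equal to the identity is U^7, so ord(U) = 7.
(Structurally, Γ here is isomorphic to the cyclic group Z_7.)

7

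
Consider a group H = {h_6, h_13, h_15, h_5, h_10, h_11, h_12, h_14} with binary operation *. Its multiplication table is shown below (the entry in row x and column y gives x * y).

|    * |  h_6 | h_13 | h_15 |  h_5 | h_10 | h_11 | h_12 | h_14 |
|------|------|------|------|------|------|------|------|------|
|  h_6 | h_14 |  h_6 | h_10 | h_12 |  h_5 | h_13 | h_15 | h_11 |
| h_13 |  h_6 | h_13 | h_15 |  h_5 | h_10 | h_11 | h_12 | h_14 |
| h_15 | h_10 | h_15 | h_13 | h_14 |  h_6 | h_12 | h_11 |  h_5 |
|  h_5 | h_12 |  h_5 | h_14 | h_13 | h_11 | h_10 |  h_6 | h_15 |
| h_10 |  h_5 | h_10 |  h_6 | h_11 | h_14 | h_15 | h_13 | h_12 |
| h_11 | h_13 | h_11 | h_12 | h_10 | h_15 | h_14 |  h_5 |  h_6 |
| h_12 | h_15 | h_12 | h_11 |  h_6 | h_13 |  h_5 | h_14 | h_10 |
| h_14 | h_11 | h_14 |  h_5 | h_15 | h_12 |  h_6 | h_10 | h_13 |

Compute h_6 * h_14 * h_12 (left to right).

h_6 * h_14 = h_11
h_11 * h_12 = h_5
(Structurally, H here is isomorphic to Z_2 x Z_4.)

h_5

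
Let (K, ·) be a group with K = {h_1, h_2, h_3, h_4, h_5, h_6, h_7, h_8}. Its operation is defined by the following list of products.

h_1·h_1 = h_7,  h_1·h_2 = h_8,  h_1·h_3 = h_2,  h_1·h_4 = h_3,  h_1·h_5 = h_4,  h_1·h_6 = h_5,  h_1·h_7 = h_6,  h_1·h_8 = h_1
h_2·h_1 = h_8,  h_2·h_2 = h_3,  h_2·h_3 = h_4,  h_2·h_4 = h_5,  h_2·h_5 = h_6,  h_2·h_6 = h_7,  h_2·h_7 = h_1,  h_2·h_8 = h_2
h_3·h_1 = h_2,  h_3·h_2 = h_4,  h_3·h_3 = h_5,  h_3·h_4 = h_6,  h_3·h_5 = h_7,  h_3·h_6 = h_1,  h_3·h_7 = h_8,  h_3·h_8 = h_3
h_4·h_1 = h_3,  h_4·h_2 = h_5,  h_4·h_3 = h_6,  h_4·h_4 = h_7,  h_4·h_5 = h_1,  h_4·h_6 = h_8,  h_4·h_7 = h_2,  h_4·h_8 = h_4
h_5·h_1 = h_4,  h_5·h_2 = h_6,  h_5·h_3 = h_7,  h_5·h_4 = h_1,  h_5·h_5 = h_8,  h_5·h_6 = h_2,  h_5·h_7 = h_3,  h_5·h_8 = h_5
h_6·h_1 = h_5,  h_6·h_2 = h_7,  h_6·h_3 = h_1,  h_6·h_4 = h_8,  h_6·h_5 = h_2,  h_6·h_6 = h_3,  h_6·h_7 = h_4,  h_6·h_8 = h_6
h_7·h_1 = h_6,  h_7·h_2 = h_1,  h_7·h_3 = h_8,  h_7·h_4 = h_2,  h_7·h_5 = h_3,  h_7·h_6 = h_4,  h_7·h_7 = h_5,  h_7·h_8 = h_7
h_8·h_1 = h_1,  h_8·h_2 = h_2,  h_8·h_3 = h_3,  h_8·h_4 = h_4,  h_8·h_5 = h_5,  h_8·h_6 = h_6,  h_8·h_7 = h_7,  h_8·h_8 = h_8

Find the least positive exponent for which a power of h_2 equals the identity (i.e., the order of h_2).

8

The identity element is h_8 (its row matches the header).
h_2^1 = h_2
h_2^2 = h_2·h_2 = h_3
h_2^3 = h_3·h_2 = h_4
h_2^4 = h_4·h_2 = h_5
h_2^5 = h_5·h_2 = h_6
h_2^6 = h_6·h_2 = h_7
h_2^7 = h_7·h_2 = h_1
h_2^8 = h_1·h_2 = h_8
The first power of h_2 equal to the identity is h_2^8, so ord(h_2) = 8.
(Structurally, K here is isomorphic to the cyclic group Z_8.)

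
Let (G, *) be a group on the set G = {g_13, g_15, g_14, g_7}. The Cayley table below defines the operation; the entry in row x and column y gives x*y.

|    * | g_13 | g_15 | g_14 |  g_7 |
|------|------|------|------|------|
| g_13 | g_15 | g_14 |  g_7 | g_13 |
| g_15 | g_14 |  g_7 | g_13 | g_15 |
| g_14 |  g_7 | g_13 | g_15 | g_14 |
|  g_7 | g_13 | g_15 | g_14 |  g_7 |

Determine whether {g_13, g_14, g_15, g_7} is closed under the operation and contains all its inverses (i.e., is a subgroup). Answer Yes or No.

{g_13, g_14, g_15, g_7} contains the identity g_7.
Checking products: every product of two elements of {g_13, g_14, g_15, g_7} (read from the table) lies in {g_13, g_14, g_15, g_7}, so the set is closed.
In a finite group, a nonempty closed subset is a subgroup. So {g_13, g_14, g_15, g_7} ≤ G.

Yes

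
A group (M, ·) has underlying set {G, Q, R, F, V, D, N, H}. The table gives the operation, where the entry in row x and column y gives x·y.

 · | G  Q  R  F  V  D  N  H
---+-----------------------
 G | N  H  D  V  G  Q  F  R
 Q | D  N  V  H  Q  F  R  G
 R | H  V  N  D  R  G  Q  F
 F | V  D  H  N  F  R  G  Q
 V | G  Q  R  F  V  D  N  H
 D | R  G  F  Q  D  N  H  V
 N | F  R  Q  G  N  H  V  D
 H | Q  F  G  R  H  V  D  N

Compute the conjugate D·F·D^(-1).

The identity is V. In row D, the entry V sits in column H, so D^(-1) = H.
D·F = Q
Q·H = G

G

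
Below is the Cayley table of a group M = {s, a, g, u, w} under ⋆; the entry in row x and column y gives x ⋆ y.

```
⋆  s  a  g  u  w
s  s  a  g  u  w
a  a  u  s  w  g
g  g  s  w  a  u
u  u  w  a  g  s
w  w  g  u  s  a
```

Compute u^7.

u^1 = u
u^2 = u ⋆ u = g
u^3 = g ⋆ u = a
u^4 = a ⋆ u = w
u^5 = w ⋆ u = s
u^6 = s ⋆ u = u
u^7 = u ⋆ u = g
(Structurally, M here is isomorphic to the cyclic group Z_5.)

g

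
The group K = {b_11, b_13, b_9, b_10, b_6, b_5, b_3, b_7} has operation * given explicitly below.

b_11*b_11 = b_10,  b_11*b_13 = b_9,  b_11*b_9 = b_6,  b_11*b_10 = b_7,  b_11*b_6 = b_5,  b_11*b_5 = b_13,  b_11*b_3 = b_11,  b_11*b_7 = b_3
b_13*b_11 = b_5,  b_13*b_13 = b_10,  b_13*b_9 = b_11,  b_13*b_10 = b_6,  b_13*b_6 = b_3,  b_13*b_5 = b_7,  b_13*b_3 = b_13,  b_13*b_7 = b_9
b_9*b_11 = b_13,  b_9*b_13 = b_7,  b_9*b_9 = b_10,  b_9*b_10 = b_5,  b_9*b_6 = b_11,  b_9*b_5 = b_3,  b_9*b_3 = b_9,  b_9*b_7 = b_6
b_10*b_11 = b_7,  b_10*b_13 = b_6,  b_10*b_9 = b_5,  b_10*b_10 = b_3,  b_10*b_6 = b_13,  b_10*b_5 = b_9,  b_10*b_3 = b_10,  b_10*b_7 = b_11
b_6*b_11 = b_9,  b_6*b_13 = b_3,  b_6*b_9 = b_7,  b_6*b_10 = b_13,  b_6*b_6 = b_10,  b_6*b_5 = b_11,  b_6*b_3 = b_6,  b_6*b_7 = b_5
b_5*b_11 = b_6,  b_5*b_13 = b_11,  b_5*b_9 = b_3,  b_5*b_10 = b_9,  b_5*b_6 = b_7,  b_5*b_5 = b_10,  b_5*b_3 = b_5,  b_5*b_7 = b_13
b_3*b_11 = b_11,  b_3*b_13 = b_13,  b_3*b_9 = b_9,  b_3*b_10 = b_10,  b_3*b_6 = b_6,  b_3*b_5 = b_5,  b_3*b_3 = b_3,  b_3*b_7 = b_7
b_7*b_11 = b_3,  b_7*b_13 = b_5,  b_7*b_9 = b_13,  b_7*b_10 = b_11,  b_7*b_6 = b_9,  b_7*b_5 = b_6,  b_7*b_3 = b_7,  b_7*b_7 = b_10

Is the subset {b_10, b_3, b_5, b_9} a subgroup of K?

Yes

{b_10, b_3, b_5, b_9} contains the identity b_3.
Checking products: every product of two elements of {b_10, b_3, b_5, b_9} (read from the table) lies in {b_10, b_3, b_5, b_9}, so the set is closed.
In a finite group, a nonempty closed subset is a subgroup. So {b_10, b_3, b_5, b_9} ≤ K.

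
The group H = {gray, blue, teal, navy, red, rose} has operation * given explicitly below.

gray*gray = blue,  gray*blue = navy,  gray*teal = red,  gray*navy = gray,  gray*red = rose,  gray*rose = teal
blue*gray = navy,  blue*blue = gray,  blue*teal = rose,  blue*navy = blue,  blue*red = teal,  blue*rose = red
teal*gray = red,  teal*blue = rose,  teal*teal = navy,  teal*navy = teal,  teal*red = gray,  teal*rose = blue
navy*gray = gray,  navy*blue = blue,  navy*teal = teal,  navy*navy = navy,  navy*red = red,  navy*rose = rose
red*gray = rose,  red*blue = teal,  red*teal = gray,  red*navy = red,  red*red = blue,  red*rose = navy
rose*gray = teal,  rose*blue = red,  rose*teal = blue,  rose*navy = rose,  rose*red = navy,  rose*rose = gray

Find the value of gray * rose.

Read row gray, column rose: gray * rose = teal.

teal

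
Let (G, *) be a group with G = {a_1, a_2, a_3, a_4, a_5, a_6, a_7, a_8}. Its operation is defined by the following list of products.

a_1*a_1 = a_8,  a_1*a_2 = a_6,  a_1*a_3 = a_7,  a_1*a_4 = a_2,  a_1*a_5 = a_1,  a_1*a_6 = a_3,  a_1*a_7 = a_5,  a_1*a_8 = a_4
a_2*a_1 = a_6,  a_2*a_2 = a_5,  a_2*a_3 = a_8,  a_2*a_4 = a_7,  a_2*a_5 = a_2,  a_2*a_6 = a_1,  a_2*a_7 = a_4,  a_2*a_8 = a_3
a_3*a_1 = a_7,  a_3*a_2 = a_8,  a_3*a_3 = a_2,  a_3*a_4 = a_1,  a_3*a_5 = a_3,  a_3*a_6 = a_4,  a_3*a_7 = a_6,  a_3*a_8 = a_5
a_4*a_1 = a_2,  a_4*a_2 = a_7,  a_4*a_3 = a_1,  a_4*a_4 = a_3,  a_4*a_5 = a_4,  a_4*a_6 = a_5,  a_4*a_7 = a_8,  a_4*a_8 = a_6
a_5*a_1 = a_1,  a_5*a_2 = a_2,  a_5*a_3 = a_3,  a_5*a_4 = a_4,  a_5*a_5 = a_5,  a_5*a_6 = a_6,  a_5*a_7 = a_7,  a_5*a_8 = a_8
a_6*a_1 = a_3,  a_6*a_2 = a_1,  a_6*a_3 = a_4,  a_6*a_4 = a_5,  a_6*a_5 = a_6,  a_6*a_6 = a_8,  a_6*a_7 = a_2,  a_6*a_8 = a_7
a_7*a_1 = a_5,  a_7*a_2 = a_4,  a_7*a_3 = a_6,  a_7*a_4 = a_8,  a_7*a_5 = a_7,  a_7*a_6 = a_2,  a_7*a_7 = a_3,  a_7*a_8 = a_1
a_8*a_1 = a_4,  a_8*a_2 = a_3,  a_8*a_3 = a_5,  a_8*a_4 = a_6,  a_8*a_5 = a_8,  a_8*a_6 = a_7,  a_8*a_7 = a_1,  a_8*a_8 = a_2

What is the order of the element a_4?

8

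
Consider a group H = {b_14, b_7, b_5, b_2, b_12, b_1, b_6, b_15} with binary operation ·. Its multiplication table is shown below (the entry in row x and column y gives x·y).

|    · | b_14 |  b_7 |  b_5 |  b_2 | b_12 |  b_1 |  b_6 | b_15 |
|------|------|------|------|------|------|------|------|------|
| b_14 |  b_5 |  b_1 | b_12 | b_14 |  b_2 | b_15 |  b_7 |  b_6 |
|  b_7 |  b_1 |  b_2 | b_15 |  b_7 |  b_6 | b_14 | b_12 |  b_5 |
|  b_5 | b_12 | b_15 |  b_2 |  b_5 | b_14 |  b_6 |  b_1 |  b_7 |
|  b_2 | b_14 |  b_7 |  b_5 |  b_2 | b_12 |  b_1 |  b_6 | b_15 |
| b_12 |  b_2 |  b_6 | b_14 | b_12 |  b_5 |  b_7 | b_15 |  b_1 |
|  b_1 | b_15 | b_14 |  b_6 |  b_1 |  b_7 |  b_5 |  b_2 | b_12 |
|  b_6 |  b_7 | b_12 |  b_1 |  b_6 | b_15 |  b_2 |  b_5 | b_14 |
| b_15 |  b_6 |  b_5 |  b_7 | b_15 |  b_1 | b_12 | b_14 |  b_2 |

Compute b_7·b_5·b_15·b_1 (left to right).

b_1

b_7·b_5 = b_15
b_15·b_15 = b_2
b_2·b_1 = b_1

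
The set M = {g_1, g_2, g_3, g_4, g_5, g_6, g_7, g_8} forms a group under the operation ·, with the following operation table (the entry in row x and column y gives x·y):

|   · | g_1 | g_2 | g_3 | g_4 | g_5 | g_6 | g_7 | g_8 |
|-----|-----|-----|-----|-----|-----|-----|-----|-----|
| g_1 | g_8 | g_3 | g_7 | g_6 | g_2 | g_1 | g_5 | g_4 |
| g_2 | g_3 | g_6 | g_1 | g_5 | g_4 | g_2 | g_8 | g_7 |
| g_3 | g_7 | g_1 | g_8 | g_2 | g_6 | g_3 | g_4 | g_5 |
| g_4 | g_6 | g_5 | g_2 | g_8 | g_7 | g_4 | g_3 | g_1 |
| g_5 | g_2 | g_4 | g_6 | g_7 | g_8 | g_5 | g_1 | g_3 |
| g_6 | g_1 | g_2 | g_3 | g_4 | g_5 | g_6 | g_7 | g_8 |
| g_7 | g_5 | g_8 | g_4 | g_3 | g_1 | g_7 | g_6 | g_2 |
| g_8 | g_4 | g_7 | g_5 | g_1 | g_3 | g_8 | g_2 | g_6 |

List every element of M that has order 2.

Identity is g_6. Compute the order of each non-identity element by repeated multiplication:
  g_1: g_1 → g_8 → g_4 → g_6  (order 4)
  g_2: g_2 → g_6  (order 2)
  g_3: g_3 → g_8 → g_5 → g_6  (order 4)
  g_4: g_4 → g_8 → g_1 → g_6  (order 4)
  g_5: g_5 → g_8 → g_3 → g_6  (order 4)
  g_7: g_7 → g_6  (order 2)
  g_8: g_8 → g_6  (order 2)
Elements of order 2: {g_2, g_7, g_8}.
(Structurally, M here is isomorphic to Z_2 x Z_4.)

{g_2, g_7, g_8}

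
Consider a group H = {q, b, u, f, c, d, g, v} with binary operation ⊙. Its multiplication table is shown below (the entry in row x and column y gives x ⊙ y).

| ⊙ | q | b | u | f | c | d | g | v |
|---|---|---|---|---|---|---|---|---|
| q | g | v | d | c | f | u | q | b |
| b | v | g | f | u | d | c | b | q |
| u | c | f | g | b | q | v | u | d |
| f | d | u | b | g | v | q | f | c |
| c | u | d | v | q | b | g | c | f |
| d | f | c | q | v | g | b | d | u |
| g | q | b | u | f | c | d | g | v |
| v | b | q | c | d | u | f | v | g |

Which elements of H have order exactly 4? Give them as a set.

{c, d}

Identity is g. Compute the order of each non-identity element by repeated multiplication:
  q: q → g  (order 2)
  b: b → g  (order 2)
  u: u → g  (order 2)
  f: f → g  (order 2)
  c: c → b → d → g  (order 4)
  d: d → b → c → g  (order 4)
  v: v → g  (order 2)
Elements of order 4: {c, d}.
(Structurally, H here is isomorphic to the dihedral group D_4.)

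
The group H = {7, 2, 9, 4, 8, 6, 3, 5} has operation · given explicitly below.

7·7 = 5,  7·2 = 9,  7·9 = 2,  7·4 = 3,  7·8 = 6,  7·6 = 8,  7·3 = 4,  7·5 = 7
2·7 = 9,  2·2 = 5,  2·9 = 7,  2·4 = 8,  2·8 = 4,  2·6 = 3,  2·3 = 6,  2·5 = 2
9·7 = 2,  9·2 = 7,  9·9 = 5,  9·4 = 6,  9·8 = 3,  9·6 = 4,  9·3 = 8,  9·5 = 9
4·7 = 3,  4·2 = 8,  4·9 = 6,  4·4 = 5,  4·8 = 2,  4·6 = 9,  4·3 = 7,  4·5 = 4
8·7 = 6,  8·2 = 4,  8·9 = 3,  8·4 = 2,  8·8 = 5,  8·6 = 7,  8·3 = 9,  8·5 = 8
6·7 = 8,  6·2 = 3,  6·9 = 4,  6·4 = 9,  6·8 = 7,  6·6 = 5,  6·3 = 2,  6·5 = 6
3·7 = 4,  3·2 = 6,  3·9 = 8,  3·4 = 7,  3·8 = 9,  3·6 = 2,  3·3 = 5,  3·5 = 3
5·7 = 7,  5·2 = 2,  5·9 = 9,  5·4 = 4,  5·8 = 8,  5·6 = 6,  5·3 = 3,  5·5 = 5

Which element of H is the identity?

The identity e satisfies e·x = x for all x, so its row in the table reproduces the column headers.
Row 5 reads: 7, 2, 9, 4, 8, 6, 3, 5 — exactly the header order. So 5 is the identity.

5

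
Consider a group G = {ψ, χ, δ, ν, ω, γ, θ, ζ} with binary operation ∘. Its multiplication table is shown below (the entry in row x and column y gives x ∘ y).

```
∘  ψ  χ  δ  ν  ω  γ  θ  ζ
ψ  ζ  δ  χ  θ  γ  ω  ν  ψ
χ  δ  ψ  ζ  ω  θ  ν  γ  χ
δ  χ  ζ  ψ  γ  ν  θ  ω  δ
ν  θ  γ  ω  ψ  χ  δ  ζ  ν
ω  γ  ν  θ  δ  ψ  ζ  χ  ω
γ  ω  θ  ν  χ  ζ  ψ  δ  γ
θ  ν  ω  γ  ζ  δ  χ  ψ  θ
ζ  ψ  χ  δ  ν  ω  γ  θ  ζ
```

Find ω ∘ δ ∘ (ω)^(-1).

The identity is ζ. In row ω, the entry ζ sits in column γ, so ω^(-1) = γ.
ω ∘ δ = θ
θ ∘ γ = χ

χ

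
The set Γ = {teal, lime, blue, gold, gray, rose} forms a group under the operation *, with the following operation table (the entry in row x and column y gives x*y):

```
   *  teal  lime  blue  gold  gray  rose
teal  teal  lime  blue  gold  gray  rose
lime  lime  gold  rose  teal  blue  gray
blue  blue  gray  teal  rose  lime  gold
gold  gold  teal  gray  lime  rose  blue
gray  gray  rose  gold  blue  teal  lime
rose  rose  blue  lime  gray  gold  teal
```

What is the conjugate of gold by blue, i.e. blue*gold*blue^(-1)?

lime

The identity is teal. In row blue, the entry teal sits in column blue, so blue^(-1) = blue.
blue*gold = rose
rose*blue = lime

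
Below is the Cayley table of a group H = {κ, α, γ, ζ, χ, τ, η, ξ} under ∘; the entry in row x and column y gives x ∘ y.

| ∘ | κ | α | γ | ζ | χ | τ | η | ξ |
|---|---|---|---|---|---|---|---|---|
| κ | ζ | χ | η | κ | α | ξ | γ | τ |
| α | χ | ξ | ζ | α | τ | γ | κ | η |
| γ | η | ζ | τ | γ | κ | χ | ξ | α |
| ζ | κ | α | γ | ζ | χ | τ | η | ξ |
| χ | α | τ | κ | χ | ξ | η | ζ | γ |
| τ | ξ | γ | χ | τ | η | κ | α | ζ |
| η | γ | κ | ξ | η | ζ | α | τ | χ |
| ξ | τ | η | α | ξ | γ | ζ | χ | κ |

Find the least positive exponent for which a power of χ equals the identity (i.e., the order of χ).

The identity element is ζ (its row matches the header).
χ^1 = χ
χ^2 = χ ∘ χ = ξ
χ^3 = ξ ∘ χ = γ
χ^4 = γ ∘ χ = κ
χ^5 = κ ∘ χ = α
χ^6 = α ∘ χ = τ
χ^7 = τ ∘ χ = η
χ^8 = η ∘ χ = ζ
The first power of χ equal to the identity is χ^8, so ord(χ) = 8.
(Structurally, H here is isomorphic to the cyclic group Z_8.)

8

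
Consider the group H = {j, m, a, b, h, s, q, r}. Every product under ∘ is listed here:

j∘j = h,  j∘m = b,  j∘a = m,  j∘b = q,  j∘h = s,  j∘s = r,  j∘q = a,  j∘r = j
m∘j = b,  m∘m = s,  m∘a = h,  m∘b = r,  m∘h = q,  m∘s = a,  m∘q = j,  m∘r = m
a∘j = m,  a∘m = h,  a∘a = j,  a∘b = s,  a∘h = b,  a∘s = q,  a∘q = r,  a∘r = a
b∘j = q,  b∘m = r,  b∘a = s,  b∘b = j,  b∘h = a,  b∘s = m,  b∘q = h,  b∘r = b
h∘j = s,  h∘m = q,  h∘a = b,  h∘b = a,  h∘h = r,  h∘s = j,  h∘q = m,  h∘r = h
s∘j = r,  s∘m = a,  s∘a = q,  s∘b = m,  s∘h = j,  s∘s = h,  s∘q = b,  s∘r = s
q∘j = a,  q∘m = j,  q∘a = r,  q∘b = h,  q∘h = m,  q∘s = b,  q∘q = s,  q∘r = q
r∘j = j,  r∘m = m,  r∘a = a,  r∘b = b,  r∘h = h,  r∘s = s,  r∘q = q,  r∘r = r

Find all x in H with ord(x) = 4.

Identity is r. Compute the order of each non-identity element by repeated multiplication:
  j: j → h → s → r  (order 4)
  m: m → s → a → h → q → j → b → r  (order 8)
  a: a → j → m → h → b → s → q → r  (order 8)
  b: b → j → q → h → a → s → m → r  (order 8)
  h: h → r  (order 2)
  s: s → h → j → r  (order 4)
  q: q → s → b → h → m → j → a → r  (order 8)
Elements of order 4: {j, s}.
(Structurally, H here is isomorphic to the cyclic group Z_8.)

{j, s}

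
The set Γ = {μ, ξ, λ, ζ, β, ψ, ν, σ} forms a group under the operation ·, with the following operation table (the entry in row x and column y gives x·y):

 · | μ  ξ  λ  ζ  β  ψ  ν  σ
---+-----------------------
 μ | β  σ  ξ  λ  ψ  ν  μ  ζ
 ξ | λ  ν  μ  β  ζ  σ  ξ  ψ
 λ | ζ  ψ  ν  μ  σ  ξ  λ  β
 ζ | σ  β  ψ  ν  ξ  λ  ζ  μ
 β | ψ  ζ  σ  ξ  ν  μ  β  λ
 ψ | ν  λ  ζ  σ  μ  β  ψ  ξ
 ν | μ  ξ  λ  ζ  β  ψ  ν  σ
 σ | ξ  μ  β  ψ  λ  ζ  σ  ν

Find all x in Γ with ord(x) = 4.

Identity is ν. Compute the order of each non-identity element by repeated multiplication:
  μ: μ → β → ψ → ν  (order 4)
  ξ: ξ → ν  (order 2)
  λ: λ → ν  (order 2)
  ζ: ζ → ν  (order 2)
  β: β → ν  (order 2)
  ψ: ψ → β → μ → ν  (order 4)
  σ: σ → ν  (order 2)
Elements of order 4: {μ, ψ}.

{μ, ψ}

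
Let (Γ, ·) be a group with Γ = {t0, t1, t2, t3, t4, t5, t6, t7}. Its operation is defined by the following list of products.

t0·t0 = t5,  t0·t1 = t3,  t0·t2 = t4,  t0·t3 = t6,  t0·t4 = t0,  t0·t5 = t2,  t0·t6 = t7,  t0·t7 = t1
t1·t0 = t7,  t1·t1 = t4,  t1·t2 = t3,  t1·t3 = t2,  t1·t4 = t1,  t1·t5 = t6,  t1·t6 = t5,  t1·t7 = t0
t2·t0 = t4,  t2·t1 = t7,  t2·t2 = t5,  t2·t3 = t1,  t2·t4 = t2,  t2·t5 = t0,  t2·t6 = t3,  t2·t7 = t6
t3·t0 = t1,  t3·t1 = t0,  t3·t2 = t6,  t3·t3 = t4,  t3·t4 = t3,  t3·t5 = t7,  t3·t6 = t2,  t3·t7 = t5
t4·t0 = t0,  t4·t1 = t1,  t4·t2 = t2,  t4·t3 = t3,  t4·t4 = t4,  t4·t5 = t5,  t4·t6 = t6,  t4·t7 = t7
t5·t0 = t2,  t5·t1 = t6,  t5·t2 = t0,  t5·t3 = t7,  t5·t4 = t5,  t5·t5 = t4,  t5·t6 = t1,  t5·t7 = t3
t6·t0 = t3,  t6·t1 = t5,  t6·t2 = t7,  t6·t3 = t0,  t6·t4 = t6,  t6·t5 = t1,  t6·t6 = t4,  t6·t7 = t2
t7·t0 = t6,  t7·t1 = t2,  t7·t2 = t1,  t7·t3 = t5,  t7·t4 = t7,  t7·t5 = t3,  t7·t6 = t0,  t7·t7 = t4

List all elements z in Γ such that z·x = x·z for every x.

An element z is central iff its row equals its column in the table.
For t0: t0·t3 = t6 ≠ t1 = t3·t0, so t0 ∉ Z.
Checking each element this way leaves Z(Γ) = {t4, t5}.

{t4, t5}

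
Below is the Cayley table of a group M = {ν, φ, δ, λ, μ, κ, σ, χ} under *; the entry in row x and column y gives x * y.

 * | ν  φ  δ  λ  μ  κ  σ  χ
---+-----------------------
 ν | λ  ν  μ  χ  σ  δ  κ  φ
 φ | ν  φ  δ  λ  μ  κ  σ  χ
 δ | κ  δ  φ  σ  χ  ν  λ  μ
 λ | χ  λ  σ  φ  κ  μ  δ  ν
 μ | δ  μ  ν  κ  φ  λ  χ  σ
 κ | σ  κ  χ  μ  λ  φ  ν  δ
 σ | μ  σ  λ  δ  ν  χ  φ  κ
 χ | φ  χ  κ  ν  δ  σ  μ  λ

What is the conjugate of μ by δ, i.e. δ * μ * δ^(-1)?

The identity is φ. In row δ, the entry φ sits in column δ, so δ^(-1) = δ.
δ * μ = χ
χ * δ = κ

κ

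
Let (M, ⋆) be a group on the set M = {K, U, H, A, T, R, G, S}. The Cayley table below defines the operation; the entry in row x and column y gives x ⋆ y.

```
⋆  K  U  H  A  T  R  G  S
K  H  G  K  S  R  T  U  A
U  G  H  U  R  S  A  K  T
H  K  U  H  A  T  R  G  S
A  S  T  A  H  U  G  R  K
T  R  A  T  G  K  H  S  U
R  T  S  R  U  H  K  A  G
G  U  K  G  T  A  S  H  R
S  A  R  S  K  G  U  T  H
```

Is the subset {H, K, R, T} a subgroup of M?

Yes

{H, K, R, T} contains the identity H.
Checking products: every product of two elements of {H, K, R, T} (read from the table) lies in {H, K, R, T}, so the set is closed.
In a finite group, a nonempty closed subset is a subgroup. So {H, K, R, T} ≤ M.
(Structurally, M here is isomorphic to the dihedral group D_4.)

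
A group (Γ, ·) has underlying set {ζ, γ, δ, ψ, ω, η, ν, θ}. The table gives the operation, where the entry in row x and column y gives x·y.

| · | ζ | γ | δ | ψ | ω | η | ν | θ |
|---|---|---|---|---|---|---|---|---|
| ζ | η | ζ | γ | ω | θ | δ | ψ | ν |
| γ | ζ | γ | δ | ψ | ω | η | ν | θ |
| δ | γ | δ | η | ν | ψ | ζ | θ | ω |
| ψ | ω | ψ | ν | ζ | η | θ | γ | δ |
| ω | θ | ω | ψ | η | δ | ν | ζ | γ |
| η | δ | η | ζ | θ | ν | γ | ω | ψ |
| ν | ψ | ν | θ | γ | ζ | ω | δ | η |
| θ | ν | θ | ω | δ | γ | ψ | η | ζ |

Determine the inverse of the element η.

First locate the identity: row γ matches the header, so γ is the identity.
Scan row η for γ: η·η = γ. Hence η^(-1) = η.

η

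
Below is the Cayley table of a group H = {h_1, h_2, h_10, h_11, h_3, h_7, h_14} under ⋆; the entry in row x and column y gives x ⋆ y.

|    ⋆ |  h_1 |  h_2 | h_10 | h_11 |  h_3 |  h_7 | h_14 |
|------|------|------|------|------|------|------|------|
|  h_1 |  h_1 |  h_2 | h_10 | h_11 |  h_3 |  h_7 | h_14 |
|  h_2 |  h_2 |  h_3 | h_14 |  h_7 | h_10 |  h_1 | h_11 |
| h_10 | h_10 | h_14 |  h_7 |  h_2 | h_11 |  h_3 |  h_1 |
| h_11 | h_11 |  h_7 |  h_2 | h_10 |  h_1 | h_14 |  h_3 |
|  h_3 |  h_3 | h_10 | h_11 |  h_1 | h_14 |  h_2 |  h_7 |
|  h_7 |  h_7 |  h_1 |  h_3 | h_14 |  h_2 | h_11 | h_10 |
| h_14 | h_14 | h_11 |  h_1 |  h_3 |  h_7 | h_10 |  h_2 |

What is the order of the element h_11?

7

The identity element is h_1 (its row matches the header).
h_11^1 = h_11
h_11^2 = h_11 ⋆ h_11 = h_10
h_11^3 = h_10 ⋆ h_11 = h_2
h_11^4 = h_2 ⋆ h_11 = h_7
h_11^5 = h_7 ⋆ h_11 = h_14
h_11^6 = h_14 ⋆ h_11 = h_3
h_11^7 = h_3 ⋆ h_11 = h_1
The first power of h_11 equal to the identity is h_11^7, so ord(h_11) = 7.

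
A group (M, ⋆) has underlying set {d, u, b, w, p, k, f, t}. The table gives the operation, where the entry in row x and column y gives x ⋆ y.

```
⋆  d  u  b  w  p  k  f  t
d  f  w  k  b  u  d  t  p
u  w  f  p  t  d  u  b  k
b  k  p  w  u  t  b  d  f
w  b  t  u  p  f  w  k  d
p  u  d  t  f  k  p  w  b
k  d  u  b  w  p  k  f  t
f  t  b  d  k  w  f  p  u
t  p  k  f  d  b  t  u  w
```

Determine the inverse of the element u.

t

First locate the identity: row k matches the header, so k is the identity.
Scan row u for k: u ⋆ t = k. Hence u^(-1) = t.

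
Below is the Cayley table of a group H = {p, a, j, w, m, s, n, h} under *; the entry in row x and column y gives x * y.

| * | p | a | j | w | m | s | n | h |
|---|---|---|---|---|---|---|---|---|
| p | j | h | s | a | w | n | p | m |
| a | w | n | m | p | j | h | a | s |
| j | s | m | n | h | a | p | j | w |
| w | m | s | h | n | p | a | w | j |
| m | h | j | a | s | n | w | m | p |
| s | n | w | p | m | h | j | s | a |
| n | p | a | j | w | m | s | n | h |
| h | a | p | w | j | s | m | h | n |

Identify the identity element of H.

n

The identity e satisfies e * x = x for all x, so its row in the table reproduces the column headers.
Row n reads: p, a, j, w, m, s, n, h — exactly the header order. So n is the identity.
(Structurally, H here is isomorphic to the dihedral group D_4.)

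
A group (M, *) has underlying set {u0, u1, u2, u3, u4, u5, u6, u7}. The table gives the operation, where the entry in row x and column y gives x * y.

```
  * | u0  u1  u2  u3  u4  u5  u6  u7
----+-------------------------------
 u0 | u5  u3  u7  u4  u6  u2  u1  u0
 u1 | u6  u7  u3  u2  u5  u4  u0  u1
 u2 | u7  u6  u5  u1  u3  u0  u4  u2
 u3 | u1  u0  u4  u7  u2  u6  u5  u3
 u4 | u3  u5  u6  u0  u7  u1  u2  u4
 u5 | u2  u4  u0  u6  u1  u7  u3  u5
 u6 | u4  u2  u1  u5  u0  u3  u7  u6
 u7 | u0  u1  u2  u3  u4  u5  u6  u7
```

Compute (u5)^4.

u5^1 = u5
u5^2 = u5 * u5 = u7
u5^3 = u7 * u5 = u5
u5^4 = u5 * u5 = u7
(Structurally, M here is isomorphic to the dihedral group D_4.)

u7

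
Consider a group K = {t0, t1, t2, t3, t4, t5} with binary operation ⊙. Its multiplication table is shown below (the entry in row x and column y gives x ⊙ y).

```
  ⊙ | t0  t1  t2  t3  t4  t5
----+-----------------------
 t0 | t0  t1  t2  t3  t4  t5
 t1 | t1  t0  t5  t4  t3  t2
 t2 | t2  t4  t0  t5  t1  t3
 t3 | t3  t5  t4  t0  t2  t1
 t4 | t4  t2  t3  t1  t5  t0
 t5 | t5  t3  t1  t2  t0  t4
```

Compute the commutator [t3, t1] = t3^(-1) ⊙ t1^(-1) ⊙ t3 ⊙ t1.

t4

Identity is t0; from the table t3^(-1) = t3 and t1^(-1) = t1.
t3 ⊙ t1 = t5
t5 ⊙ t3 = t2
t2 ⊙ t1 = t4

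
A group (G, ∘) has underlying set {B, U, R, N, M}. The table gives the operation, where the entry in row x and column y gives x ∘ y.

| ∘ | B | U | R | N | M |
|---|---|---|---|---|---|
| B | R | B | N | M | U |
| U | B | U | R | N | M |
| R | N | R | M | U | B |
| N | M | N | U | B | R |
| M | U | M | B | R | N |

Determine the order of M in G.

The identity element is U (its row matches the header).
M^1 = M
M^2 = M ∘ M = N
M^3 = N ∘ M = R
M^4 = R ∘ M = B
M^5 = B ∘ M = U
The first power of M equal to the identity is M^5, so ord(M) = 5.

5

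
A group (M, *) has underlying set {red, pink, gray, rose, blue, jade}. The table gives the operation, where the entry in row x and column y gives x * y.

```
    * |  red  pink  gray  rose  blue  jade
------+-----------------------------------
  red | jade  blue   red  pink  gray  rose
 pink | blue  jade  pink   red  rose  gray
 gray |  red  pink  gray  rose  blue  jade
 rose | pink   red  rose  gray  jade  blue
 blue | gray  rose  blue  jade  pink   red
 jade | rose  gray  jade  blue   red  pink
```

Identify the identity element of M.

The identity e satisfies e * x = x for all x, so its row in the table reproduces the column headers.
Row gray reads: red, pink, gray, rose, blue, jade — exactly the header order. So gray is the identity.
(Structurally, M here is isomorphic to the cyclic group Z_6.)

gray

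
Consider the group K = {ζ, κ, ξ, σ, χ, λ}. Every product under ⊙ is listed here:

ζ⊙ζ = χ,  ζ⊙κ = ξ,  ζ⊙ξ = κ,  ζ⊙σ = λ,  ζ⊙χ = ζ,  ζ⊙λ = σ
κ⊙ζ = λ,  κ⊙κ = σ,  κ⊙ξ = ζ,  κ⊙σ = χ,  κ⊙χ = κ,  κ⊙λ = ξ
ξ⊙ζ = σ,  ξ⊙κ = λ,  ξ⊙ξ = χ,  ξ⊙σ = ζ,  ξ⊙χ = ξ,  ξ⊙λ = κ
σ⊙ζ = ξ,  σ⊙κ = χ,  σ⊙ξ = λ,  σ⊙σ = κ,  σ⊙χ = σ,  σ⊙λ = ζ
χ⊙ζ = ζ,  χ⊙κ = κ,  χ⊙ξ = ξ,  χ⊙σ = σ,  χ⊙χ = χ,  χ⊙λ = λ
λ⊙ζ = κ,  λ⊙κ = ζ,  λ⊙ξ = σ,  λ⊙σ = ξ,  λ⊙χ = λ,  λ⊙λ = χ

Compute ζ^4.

ζ^1 = ζ
ζ^2 = ζ ⊙ ζ = χ
ζ^3 = χ ⊙ ζ = ζ
ζ^4 = ζ ⊙ ζ = χ

χ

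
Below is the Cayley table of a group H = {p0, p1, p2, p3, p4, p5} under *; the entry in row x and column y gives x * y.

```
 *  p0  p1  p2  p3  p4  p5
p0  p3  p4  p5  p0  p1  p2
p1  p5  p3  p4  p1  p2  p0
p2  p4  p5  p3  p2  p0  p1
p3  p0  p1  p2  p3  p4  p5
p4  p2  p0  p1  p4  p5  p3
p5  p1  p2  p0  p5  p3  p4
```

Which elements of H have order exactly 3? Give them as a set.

Identity is p3. Compute the order of each non-identity element by repeated multiplication:
  p0: p0 → p3  (order 2)
  p1: p1 → p3  (order 2)
  p2: p2 → p3  (order 2)
  p4: p4 → p5 → p3  (order 3)
  p5: p5 → p4 → p3  (order 3)
Elements of order 3: {p4, p5}.

{p4, p5}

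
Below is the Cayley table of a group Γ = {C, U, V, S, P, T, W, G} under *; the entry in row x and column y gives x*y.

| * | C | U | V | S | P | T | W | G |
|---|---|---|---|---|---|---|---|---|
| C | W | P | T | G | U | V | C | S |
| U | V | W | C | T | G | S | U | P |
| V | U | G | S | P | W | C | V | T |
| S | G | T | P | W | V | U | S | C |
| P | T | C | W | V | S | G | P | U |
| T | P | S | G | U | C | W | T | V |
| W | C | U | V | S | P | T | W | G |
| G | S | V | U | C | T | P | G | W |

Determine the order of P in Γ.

The identity element is W (its row matches the header).
P^1 = P
P^2 = P*P = S
P^3 = S*P = V
P^4 = V*P = W
The first power of P equal to the identity is P^4, so ord(P) = 4.

4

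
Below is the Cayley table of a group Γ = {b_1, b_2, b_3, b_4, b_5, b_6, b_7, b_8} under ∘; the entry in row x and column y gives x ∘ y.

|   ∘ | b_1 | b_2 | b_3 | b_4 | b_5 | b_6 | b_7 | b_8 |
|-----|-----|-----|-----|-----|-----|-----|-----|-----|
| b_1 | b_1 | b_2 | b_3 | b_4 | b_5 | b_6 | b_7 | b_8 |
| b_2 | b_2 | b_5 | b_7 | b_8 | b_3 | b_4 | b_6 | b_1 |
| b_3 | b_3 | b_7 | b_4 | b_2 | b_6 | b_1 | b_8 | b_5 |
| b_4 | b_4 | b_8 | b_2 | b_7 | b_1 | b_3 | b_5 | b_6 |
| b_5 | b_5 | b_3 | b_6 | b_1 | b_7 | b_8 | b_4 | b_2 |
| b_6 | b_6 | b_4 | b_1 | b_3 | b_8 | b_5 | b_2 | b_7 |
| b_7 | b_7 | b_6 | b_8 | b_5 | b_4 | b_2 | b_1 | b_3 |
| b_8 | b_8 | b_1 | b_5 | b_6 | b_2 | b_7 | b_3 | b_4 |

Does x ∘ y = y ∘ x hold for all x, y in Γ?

Check whether the table is symmetric across its main diagonal.
Every entry (row x, col y) equals the entry (row y, col x), so Γ is abelian.

Yes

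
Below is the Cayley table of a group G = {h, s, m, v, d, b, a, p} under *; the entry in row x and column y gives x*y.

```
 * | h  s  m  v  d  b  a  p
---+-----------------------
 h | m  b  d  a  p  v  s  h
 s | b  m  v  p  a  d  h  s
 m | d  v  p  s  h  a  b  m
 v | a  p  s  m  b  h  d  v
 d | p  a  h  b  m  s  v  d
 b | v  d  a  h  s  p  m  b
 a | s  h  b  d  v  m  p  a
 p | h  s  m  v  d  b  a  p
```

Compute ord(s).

The identity element is p (its row matches the header).
s^1 = s
s^2 = s*s = m
s^3 = m*s = v
s^4 = v*s = p
The first power of s equal to the identity is s^4, so ord(s) = 4.

4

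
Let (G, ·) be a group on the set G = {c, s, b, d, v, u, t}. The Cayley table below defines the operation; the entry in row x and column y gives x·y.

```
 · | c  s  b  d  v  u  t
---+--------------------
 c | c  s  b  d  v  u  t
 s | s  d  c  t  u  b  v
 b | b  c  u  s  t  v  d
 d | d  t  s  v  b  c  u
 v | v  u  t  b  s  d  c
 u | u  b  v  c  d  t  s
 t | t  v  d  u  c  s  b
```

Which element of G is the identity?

The identity e satisfies e·x = x for all x, so its row in the table reproduces the column headers.
Row c reads: c, s, b, d, v, u, t — exactly the header order. So c is the identity.
(Structurally, G here is isomorphic to the cyclic group Z_7.)

c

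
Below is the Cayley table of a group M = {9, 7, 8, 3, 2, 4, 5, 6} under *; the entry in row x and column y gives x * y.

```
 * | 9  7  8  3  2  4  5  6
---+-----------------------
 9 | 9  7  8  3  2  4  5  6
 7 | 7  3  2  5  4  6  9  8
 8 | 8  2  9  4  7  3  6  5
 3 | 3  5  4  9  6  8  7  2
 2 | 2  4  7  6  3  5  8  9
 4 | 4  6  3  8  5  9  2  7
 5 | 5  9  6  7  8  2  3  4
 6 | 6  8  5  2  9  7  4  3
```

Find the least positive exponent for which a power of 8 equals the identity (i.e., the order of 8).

2

The identity element is 9 (its row matches the header).
8^1 = 8
8^2 = 8 * 8 = 9
The first power of 8 equal to the identity is 8^2, so ord(8) = 2.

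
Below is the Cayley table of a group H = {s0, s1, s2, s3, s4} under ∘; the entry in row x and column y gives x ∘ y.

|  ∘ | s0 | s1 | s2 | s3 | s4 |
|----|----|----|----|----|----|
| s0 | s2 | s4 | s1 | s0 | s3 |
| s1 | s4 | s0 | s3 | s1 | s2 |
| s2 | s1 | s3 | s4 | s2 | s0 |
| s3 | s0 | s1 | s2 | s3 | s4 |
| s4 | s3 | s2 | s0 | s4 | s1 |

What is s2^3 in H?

s2^1 = s2
s2^2 = s2 ∘ s2 = s4
s2^3 = s4 ∘ s2 = s0
(Structurally, H here is isomorphic to the cyclic group Z_5.)

s0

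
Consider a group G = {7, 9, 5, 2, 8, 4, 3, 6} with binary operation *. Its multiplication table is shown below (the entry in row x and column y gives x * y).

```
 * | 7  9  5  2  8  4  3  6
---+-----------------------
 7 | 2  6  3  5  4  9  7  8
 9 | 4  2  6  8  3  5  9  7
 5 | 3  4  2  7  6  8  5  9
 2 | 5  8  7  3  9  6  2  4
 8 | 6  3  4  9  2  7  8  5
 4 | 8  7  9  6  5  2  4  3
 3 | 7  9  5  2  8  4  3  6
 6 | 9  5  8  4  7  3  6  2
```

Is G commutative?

No

8 * 7 = 6 but 7 * 8 = 4.
Since 8 and 7 do not commute, G is not abelian.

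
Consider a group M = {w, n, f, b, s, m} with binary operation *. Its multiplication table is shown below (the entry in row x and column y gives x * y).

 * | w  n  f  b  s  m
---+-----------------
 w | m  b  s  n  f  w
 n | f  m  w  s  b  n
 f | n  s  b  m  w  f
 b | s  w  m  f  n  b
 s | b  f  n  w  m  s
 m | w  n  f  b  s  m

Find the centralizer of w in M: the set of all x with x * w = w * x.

{m, w}

Compare row w with column w entry by entry.
b * w = s but w * b = n, so b does not.
Collecting the elements that commute with w: C(w) = {m, w}.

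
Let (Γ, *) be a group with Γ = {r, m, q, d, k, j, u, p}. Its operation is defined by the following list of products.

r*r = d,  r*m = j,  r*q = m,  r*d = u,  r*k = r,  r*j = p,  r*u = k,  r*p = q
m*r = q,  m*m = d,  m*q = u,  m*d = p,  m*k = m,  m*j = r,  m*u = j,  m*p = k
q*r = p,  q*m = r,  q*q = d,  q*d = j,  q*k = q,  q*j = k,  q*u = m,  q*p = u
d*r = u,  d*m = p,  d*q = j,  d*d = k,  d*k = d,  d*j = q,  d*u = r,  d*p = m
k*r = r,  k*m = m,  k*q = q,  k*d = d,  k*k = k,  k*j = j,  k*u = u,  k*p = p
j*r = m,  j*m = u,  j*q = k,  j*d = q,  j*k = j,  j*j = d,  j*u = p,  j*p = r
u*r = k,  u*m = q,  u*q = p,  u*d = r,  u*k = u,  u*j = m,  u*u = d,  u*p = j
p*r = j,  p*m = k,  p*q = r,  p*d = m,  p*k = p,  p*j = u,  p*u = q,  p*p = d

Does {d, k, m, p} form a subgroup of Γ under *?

Yes

{d, k, m, p} contains the identity k.
Checking products: every product of two elements of {d, k, m, p} (read from the table) lies in {d, k, m, p}, so the set is closed.
In a finite group, a nonempty closed subset is a subgroup. So {d, k, m, p} ≤ Γ.
(Structurally, Γ here is isomorphic to the quaternion group Q_8.)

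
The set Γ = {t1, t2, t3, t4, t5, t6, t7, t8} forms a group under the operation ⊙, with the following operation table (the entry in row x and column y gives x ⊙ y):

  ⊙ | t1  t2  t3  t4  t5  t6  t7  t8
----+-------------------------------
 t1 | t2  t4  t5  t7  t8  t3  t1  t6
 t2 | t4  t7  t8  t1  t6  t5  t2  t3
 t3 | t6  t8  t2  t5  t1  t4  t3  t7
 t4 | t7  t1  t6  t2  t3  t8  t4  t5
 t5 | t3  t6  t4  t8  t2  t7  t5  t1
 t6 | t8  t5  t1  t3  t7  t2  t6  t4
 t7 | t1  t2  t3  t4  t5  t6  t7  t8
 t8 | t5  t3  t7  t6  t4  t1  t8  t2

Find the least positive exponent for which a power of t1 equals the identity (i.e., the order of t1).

4

The identity element is t7 (its row matches the header).
t1^1 = t1
t1^2 = t1 ⊙ t1 = t2
t1^3 = t2 ⊙ t1 = t4
t1^4 = t4 ⊙ t1 = t7
The first power of t1 equal to the identity is t1^4, so ord(t1) = 4.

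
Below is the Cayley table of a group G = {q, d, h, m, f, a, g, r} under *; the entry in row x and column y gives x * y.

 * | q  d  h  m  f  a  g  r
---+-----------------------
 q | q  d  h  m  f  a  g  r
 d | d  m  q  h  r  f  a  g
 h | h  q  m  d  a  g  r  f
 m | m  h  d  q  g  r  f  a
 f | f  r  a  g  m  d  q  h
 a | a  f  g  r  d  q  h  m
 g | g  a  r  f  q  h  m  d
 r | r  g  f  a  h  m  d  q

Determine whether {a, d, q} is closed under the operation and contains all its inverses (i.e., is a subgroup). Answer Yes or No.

No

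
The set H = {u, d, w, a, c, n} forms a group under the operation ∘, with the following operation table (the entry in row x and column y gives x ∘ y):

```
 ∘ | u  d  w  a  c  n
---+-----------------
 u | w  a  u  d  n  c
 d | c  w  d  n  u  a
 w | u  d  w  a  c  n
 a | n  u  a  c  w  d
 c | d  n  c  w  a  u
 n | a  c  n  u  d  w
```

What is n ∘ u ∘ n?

d

n ∘ u = a
a ∘ n = d
(Structurally, H here is isomorphic to the symmetric group S_3.)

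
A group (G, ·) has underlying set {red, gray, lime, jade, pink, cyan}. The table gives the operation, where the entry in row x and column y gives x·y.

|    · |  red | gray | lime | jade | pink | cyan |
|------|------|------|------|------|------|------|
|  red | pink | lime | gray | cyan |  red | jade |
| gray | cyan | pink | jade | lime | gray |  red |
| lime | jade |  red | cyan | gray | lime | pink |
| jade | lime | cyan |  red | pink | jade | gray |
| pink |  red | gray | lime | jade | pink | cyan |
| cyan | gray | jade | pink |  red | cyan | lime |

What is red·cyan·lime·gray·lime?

red·cyan = jade
jade·lime = red
red·gray = lime
lime·lime = cyan

cyan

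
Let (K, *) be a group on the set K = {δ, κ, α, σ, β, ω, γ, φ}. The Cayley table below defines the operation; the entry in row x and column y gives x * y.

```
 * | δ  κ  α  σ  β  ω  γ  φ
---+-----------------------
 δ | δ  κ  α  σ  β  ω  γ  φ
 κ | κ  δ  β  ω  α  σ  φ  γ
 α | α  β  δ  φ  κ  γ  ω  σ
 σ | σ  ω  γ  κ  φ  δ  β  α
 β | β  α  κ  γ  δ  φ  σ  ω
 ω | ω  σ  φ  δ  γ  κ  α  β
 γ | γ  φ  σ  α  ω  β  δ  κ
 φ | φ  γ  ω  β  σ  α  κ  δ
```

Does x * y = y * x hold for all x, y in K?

σ * γ = β but γ * σ = α.
Since σ and γ do not commute, K is not abelian.

No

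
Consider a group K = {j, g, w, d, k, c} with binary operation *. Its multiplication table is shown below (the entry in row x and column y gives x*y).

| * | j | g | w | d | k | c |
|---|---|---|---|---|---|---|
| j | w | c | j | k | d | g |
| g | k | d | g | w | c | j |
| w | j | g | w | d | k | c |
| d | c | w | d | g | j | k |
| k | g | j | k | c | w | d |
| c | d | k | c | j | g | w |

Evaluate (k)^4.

k^1 = k
k^2 = k*k = w
k^3 = w*k = k
k^4 = k*k = w
(Structurally, K here is isomorphic to the symmetric group S_3.)

w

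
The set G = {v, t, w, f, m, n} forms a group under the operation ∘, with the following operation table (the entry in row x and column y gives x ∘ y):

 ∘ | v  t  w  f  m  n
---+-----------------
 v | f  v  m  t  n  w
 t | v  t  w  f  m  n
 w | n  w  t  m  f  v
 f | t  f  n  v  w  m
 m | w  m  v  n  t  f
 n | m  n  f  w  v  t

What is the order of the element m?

The identity element is t (its row matches the header).
m^1 = m
m^2 = m ∘ m = t
The first power of m equal to the identity is m^2, so ord(m) = 2.

2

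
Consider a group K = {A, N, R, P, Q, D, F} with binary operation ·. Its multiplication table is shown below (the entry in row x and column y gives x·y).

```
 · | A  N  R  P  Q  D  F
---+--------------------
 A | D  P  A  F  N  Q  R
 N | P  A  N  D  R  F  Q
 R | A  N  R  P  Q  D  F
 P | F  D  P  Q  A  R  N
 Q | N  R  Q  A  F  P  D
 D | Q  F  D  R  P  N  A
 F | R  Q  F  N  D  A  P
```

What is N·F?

Read row N, column F: N·F = Q.

Q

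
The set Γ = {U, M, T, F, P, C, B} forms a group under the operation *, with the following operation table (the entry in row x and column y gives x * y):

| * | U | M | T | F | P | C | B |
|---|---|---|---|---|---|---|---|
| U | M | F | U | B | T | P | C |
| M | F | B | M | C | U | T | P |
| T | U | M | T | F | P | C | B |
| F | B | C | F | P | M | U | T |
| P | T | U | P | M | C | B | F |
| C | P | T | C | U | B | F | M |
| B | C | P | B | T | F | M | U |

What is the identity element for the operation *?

T

The identity e satisfies e * x = x for all x, so its row in the table reproduces the column headers.
Row T reads: U, M, T, F, P, C, B — exactly the header order. So T is the identity.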